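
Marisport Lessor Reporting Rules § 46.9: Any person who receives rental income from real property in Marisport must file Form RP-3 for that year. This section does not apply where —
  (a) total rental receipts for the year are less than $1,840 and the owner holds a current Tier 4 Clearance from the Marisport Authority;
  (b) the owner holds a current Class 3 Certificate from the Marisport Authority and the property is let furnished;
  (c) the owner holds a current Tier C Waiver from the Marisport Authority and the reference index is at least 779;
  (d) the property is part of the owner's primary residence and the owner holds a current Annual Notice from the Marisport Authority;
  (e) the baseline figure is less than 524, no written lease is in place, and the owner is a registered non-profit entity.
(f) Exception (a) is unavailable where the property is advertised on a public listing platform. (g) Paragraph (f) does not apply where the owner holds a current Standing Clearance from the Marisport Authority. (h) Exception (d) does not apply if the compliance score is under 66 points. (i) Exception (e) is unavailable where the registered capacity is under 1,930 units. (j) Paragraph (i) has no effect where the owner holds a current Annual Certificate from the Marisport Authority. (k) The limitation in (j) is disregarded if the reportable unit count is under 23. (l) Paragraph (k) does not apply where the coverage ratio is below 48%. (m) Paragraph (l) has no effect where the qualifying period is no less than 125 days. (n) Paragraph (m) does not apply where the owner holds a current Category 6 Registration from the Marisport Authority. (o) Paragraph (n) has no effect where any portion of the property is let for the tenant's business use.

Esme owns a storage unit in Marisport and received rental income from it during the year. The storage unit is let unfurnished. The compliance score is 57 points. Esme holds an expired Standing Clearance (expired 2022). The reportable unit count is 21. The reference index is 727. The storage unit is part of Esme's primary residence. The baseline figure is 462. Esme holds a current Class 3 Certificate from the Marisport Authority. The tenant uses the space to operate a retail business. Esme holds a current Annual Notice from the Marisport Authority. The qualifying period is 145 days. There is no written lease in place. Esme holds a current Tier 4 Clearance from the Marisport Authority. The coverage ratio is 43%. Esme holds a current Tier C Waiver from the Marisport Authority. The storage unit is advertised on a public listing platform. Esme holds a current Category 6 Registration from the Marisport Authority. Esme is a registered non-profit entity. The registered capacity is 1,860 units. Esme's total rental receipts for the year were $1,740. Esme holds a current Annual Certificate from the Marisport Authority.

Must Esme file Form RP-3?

Exception (a)'s conditions are all satisfied: total rental receipts for the year are $1,740, less than the $1,840 limit; a current Tier 4 Clearance is held. But applying paragraphs (f)–(g): (f) is triggered — the property is publicly advertised. (g) is not triggered (the Standing Clearance is not current), so (f) stands. Exception (a) does not apply.
Exception (b) requires that the property is let furnished; but the property is let unfurnished, so (b) is unavailable.
Exception (c) requires that the reference index is at least 779; but the reference index is 727, short of 779, so (c) is unavailable.
Exception (d): the storage unit is part of the primary residence; a current Annual Notice is held — every condition holds. However, paragraph (h) must be considered: (h) is engaged — the compliance score is 57 points, under the 66 points limit. So (d) is unavailable.
Exception (e): the baseline figure is 462, less than the 524 limit; there is no written lease; Esme is a registered non-profit — every condition holds. But applying paragraphs (i)–(o): (i) operates against (e): the registered capacity is 1,860 units, under the 1,930 units limit. (j) applies (a current Annual Certificate is held), but is displaced by (k): (k) operates against (j): the reportable unit count is 21, under the 23 limit. (l) operates (the coverage ratio is 43%, below the 48% limit), but is overridden by (m): (m) operates against (l): the qualifying period is 145 days, meeting the 125 days threshold. (n) would limit (m) — a current Category 6 Registration is held — but (o) sets (n) aside: (o) operates — the space is let for business use. (e) is therefore removed.
No exception applies. The general rule governs.

Yes — Esme must file Form RP-3.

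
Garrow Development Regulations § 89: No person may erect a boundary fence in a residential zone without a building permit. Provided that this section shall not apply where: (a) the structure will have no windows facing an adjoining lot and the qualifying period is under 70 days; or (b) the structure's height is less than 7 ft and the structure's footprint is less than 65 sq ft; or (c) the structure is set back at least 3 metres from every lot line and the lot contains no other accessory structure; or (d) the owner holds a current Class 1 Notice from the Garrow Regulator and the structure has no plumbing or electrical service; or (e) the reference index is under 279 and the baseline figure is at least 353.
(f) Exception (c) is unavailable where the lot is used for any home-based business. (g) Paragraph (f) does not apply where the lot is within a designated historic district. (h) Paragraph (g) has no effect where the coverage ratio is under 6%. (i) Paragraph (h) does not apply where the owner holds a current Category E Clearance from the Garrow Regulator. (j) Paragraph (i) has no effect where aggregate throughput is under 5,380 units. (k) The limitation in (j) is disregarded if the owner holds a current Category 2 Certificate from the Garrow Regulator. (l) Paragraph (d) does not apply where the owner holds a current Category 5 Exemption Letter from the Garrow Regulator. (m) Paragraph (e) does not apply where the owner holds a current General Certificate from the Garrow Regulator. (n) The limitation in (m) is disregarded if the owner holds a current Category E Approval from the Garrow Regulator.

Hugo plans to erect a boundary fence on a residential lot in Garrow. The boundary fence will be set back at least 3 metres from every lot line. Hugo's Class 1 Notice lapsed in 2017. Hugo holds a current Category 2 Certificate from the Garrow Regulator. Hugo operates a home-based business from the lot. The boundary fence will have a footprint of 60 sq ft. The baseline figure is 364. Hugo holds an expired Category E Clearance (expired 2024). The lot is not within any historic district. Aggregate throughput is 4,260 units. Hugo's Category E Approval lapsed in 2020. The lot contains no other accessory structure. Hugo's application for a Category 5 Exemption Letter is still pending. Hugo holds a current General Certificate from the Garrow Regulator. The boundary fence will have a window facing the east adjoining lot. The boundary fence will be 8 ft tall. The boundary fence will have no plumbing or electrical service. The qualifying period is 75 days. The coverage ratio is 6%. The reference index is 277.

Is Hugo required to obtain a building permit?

Yes — Hugo must obtain a building permit.

Exception (a) requires that the structure will have no windows facing an adjoining lot; but a window faces an adjoining lot, so (a) is unavailable.
Exception (b) does not apply: the structure's height is 8 ft, not less than 7 ft.
Exception (c) is satisfied on its face — the setback is at least 3 m on every side; the lot has no other accessory structure. Turning to paragraphs (f)–(k): (f) operates against (c): a home-based business operates on the lot. (g), which would lift (f), does not operate here — the lot is not in a historic district. (c) is therefore removed.
Exception (d) fails — no current Class 1 Notice is held.
Exception (e) is satisfied on its face — the reference index is 277, under the 279 limit; the baseline figure is 364, meeting the 353 threshold. But: (m) is triggered — a current General Certificate is held. (n), which would lift (m), does not operate here — the Category E Approval is not current. (e) is therefore removed.
Every exception is unavailable, so the rule governs.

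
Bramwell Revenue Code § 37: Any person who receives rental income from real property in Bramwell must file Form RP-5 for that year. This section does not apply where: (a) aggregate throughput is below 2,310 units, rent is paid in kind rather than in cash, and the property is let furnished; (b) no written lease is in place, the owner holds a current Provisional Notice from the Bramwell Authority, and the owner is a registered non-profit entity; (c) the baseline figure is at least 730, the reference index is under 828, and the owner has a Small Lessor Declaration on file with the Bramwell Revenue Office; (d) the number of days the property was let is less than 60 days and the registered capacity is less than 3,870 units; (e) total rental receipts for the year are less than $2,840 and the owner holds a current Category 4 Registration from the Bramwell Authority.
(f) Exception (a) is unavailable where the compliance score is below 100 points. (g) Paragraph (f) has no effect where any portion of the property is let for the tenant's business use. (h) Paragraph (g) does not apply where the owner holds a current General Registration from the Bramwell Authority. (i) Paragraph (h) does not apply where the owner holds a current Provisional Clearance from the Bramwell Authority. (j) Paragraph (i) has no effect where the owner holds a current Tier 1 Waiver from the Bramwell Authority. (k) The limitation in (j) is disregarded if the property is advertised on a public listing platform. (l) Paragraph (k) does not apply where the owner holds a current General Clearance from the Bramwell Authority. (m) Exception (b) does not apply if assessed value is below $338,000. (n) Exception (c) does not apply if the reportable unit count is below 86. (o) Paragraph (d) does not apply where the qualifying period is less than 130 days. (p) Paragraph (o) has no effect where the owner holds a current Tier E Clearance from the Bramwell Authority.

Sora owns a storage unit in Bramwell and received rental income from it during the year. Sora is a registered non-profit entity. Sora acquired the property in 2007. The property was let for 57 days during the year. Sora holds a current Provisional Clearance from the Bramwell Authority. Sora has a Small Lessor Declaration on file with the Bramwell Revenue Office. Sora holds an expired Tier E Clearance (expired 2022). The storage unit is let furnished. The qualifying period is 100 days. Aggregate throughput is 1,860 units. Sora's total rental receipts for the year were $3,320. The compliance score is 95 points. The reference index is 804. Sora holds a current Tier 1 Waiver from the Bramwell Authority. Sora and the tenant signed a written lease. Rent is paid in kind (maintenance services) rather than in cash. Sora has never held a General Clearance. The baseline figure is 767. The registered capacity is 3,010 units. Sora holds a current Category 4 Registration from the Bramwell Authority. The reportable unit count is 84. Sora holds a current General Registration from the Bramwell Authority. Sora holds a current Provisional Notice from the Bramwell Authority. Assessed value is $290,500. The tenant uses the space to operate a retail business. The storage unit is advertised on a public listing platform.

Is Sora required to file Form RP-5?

No — exception (a) applies; Sora is not required to file Form RP-5.

Exception (a): aggregate throughput is 1,860 units, below the 2,310 units limit; rent is paid in kind; the property is let furnished — every condition holds. As to paragraphs (f)–(l): (f) would limit (a) — the compliance score is 95 points, below the 100 points limit — but (g) sets (f) aside: (g) applies — the space is let for business use. (h) would limit (g) — a current General Registration is held — but (i) sets (h) aside: (i) operates against (h): a current Provisional Clearance is held. (j) would limit (i) — a current Tier 1 Waiver is held — but (k) sets (j) aside: (k) operates against (j): the property is publicly advertised. (l) is not triggered (there is no General Clearance in force), so (k) stands. So (a) applies.
Exception (b) requires that no written lease is in place; but a written lease is in place, so (b) is unavailable.
All of (c)'s requirements are met (the baseline figure is 767, meeting the 730 threshold; the reference index is 804, under the 828 limit; a Small Lessor Declaration is on file). However, paragraph (n) must be considered: (n) applies — the reportable unit count is 84, below the 86 limit. (c) is therefore removed.
Exception (d): the number of days the property was let is 57 days, less than the 60 days limit; the registered capacity is 3,010 units, less than the 3,870 units limit — every condition holds. But: (o) is engaged — the qualifying period is 100 days, less than the 130 days limit. (p) is not triggered (the Tier E Clearance is not current), so (o) stands. Exception (d) does not apply.
Exception (e) does not apply: total rental receipts for the year are $3,320, not less than $2,840.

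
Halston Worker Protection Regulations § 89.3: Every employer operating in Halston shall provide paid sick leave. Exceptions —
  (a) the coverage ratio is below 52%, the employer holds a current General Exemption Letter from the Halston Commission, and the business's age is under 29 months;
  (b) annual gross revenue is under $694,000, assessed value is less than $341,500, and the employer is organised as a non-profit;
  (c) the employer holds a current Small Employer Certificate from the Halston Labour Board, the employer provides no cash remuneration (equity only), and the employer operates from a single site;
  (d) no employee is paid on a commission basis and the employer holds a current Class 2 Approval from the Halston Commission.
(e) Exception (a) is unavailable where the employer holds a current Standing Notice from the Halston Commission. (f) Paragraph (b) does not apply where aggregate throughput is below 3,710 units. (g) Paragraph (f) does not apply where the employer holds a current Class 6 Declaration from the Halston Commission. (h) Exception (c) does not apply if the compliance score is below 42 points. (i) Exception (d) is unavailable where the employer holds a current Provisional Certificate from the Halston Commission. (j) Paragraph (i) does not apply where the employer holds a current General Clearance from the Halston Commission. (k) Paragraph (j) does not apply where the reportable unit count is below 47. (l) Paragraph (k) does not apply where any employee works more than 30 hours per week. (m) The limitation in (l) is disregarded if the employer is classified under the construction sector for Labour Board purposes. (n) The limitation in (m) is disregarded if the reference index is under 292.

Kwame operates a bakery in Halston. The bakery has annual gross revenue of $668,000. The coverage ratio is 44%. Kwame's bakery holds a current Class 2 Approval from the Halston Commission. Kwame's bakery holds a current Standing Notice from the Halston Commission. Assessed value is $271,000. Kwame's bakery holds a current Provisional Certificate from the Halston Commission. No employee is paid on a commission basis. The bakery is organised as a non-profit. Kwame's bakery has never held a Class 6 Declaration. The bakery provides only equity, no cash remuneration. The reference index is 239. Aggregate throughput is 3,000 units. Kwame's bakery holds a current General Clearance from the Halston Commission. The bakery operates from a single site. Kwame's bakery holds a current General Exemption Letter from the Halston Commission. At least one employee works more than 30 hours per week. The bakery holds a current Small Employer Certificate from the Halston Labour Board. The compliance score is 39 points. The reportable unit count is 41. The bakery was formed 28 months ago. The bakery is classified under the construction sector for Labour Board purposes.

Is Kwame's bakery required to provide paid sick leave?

No — exception (d) applies; Kwame's bakery is not required to provide paid sick leave.

Exception (a): the coverage ratio is 44%, below the 52% limit; a current General Exemption Letter is held; the business's age is 28 months, under the 29 months limit — every condition holds. But applying paragraph (e): (e) is triggered — a current Standing Notice is held. (a) is therefore removed.
All of (b)'s requirements are met (annual gross revenue is $668,000, under the $694,000 limit; assessed value is $271,000, less than the $341,500 limit; the employer is a non-profit). However, paragraphs (f)–(g) must be considered: (f) applies — aggregate throughput is 3,000 units, below the 3,710 units limit. (g), which would lift (f), is inapplicable — no current Class 6 Declaration is held. Exception (b) does not apply.
Exception (c) is satisfied on its face — a current Small Employer Certificate is held; remuneration is equity-only; the employer operates from a single site. However, paragraph (h) must be considered: (h) is engaged — the compliance score is 39 points, below the 42 points limit. (c) is therefore removed.
Exception (d): no employee is paid on commission; a current Class 2 Approval is held — every condition holds. Applying paragraphs (i)–(n): (i) would limit (d) — a current Provisional Certificate is held — but (j) sets (i) aside: (j) operates — a current General Clearance is held. (k) would limit (j) — the reportable unit count is 41, below the 47 limit — but (l) sets (k) aside: (l) operates against (k): at least one employee exceeds 30 hours/week. (m) would limit (l) — the bakery is classified under the construction sector — but (n) sets (m) aside: (n) operates against (m): the reference index is 239, under the 292 limit. Exception (d) stands.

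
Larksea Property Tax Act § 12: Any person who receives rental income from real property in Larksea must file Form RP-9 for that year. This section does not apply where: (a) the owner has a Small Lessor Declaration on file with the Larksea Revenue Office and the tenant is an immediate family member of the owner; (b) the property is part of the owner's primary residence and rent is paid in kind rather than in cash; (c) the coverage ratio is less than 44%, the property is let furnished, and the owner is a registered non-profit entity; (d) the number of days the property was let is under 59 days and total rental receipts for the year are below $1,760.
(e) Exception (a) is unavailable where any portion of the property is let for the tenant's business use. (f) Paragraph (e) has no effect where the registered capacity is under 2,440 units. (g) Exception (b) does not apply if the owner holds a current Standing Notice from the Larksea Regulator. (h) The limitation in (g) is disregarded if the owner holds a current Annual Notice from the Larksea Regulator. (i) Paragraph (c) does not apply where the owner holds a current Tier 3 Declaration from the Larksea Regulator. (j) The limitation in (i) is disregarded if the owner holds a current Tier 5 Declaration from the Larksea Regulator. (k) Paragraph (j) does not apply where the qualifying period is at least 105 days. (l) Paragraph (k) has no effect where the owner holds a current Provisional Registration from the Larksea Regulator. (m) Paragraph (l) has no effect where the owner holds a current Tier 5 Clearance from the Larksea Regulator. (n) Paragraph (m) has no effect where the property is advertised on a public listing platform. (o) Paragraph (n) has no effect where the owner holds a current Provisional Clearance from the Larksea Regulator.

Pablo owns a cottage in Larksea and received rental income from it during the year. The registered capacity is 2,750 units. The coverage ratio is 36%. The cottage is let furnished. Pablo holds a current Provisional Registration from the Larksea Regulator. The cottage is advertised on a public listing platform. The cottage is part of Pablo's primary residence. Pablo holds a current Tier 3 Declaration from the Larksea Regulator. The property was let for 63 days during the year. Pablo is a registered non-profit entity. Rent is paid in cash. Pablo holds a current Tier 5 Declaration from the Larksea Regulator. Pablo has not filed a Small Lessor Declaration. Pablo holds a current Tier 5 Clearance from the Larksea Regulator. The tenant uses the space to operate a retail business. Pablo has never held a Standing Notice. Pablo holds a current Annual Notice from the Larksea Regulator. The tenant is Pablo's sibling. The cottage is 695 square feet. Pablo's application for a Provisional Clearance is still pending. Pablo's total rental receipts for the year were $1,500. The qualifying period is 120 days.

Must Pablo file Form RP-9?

No — exception (c) applies; Pablo is not required to file Form RP-9.

Exception (a) requires that the owner has a Small Lessor Declaration on file with the Larksea Revenue Office; but no Small Lessor Declaration is on file, so (a) is unavailable.
Exception (b) fails — rent is paid in cash.
All of (c)'s requirements are met (the coverage ratio is 36%, less than the 44% limit; the property is let furnished; Pablo is a registered non-profit). Considering the limiting provisions: (i) would limit (c) — a current Tier 3 Declaration is held — but (j) sets (i) aside: (j) operates — a current Tier 5 Declaration is held. (k) would limit (j) — the qualifying period is 120 days, meeting the 105 days threshold — but (l) sets (k) aside: (l) operates against (k): a current Provisional Registration is held. (m) would limit (l) — a current Tier 5 Clearance is held — but (n) sets (m) aside: (n) is triggered — the property is publicly advertised. (o) is inapplicable (there is no Provisional Clearance in force), so (n) stands. So (c) applies.
Exception (d) requires that the number of days the property was let is under 59 days; but the number of days the property was let is 63 days, not under 59 days, so (d) is unavailable.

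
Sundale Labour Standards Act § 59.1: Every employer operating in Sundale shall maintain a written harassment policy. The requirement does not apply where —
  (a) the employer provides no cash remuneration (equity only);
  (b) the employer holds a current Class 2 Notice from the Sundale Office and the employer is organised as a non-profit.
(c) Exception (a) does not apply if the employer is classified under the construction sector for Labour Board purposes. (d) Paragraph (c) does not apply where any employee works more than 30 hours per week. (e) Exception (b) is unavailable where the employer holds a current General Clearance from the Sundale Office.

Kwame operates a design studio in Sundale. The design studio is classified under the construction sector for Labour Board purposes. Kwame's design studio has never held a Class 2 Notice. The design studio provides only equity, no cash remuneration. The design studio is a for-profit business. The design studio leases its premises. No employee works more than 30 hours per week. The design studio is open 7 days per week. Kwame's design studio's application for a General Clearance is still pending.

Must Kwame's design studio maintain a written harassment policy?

Yes — Kwame's design studio must maintain a written harassment policy.

Exception (a): remuneration is equity-only — every condition holds. But applying paragraphs (c)–(d): (c) applies — the design studio is classified under the construction sector. (d), which would lift (c), does not operate here — no employee exceeds 30 hours/week. (a) is therefore removed.
Exception (b) fails — there is no Class 2 Notice in force.
No exception is made out. Kwame's design studio falls within the general rule.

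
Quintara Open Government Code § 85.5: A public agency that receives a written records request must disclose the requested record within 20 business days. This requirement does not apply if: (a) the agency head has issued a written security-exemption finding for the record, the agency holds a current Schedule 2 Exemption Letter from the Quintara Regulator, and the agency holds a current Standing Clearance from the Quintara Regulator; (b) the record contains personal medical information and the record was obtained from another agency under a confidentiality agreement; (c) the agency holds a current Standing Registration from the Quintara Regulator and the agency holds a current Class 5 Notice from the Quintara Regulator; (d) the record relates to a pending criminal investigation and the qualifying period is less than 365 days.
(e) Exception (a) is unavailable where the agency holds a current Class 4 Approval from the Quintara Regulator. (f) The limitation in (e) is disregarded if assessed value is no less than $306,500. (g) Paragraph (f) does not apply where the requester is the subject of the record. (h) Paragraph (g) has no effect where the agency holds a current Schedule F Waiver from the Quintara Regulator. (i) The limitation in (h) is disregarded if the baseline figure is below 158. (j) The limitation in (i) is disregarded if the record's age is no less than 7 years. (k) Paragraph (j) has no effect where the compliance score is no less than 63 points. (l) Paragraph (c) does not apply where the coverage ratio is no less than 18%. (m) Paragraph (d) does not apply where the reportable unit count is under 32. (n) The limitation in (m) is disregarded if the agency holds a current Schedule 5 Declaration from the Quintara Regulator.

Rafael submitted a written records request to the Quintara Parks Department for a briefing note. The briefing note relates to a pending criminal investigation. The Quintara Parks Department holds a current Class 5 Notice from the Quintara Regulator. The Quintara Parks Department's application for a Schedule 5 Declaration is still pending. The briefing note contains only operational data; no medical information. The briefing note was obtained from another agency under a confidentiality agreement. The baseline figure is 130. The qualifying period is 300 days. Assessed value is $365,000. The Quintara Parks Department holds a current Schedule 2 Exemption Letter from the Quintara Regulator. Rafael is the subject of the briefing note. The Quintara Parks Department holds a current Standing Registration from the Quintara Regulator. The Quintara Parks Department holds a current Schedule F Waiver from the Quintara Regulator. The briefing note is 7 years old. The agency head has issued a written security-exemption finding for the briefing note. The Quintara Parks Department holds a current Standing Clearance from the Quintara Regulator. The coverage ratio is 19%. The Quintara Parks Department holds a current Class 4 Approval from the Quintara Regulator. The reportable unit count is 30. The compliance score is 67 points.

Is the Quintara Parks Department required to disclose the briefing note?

All of (a)'s requirements are met (a written security-exemption finding has been issued; a current Schedule 2 Exemption Letter is held; a current Standing Clearance is held). Turning to paragraphs (e)–(k): (e) operates against (a): a current Class 4 Approval is held. (f) applies (assessed value is $365,000, meeting the $306,500 threshold), but is itself disapplied by (g): (g) applies — Rafael is the subject of the briefing note. (h) is engaged (a current Schedule F Waiver is held), but yields to (i): (i) applies — the baseline figure is 130, below the 158 limit. (j) would limit (i) — the record's age is 7 years, meeting the 7 years threshold — but (k) sets (j) aside: (k) operates — the compliance score is 67 points, meeting the 63 points threshold. Exception (a) does not apply.
Exception (b) requires that the record contains personal medical information; but the briefing note contains only operational data, so (b) is unavailable.
Exception (c) is satisfied on its face — a current Standing Registration is held; a current Class 5 Notice is held. But applying paragraph (l): (l) operates — the coverage ratio is 19%, meeting the 18% threshold. Exception (c) does not apply.
All of (d)'s requirements are met (the briefing note relates to a pending investigation; the qualifying period is 300 days, less than the 365 days limit). Turning to paragraphs (m)–(n): (m) is engaged — the reportable unit count is 30, under the 32 limit. (n) is not engaged (the Schedule 5 Declaration is not current), so (m) stands. So (d) is unavailable.
No exception is made out. the Quintara Parks Department falls within the general rule.

Yes — the Quintara Parks Department must disclose the briefing note.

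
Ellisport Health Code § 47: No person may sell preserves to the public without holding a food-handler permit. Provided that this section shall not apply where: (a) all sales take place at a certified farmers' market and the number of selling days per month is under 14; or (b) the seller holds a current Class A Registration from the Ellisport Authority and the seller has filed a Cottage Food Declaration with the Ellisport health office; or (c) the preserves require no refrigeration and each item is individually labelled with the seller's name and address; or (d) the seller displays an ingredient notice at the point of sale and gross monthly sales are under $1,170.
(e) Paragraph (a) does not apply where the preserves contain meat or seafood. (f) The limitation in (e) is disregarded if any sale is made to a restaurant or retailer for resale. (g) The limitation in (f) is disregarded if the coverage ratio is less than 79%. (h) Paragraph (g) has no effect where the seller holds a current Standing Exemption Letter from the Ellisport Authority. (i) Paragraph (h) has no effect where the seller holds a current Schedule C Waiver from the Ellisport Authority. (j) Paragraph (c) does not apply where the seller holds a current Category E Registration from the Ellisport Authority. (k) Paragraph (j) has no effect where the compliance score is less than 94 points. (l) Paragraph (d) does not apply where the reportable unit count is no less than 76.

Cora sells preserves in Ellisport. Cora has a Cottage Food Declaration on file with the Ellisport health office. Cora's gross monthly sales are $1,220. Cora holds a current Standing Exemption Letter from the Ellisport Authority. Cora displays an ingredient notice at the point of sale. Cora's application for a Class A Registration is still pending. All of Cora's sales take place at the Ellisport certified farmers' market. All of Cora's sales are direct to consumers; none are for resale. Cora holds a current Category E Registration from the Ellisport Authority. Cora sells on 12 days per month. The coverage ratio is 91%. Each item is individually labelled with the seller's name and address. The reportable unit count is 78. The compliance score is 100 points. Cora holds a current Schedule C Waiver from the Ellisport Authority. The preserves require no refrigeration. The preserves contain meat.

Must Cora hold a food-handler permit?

Yes — Cora must hold a food-handler permit.

Exception (a): all sales are at a certified farmers' market; the number of selling days per month is 12, under the 14 limit — every condition holds. Turning to paragraphs (e)–(i): (e) applies — the preserves contain meat. (f) does not operate here (no sales are for resale), so (e) stands. Exception (a) does not apply.
Exception (b) does not apply: the Class A Registration is not current.
All of (c)'s requirements are met (the preserves are shelf-stable; items are individually labelled). Turning to paragraphs (j)–(k): (j) operates — a current Category E Registration is held. (k), which would lift (j), does not operate here — the compliance score is 100 points, not less than 94 points. Exception (c) does not apply.
Exception (d) fails — gross monthly sales are $1,220, not under $1,170.
No exception applies. The general rule governs.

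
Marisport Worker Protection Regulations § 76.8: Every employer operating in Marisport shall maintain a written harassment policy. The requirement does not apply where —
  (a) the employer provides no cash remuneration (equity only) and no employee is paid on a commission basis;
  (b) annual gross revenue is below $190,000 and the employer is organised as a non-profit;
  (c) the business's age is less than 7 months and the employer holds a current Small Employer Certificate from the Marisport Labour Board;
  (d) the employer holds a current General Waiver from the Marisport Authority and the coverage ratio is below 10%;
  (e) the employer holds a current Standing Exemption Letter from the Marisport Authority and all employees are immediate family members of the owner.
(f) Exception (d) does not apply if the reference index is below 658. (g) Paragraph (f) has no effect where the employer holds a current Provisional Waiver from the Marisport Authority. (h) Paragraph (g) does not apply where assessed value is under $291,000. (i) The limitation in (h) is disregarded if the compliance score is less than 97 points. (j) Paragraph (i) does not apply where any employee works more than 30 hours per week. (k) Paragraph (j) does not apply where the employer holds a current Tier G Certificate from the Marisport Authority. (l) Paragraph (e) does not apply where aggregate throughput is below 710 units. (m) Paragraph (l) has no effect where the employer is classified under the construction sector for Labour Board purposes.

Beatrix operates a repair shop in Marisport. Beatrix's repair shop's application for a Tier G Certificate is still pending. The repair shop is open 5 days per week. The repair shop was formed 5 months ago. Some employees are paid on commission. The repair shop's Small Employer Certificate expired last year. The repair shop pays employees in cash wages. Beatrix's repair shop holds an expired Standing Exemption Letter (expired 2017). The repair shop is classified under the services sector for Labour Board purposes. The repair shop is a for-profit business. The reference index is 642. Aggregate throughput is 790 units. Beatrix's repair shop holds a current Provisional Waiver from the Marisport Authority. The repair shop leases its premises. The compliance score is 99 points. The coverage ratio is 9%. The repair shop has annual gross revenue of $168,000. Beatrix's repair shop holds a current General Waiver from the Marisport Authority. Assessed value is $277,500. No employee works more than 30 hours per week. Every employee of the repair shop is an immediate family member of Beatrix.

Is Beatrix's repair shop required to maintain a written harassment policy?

Exception (a) fails — employees are paid cash wages.
Exception (b) fails — the employer is for-profit.
Exception (c) fails — the Small Employer Certificate has expired.
Exception (d) is satisfied on its face — a current General Waiver is held; the coverage ratio is 9%, below the 10% limit. But applying paragraphs (f)–(k): (f) operates against (d): the reference index is 642, below the 658 limit. (g) would limit (f) — a current Provisional Waiver is held — but (h) sets (g) aside: (h) operates — assessed value is $277,500, under the $291,000 limit. (i), which would lift (h), is not engaged — the compliance score is 99 points, not less than 97 points. So (d) is unavailable.
Exception (e) requires that the employer holds a current Standing Exemption Letter from the Marisport Authority; but there is no Standing Exemption Letter in force, so (e) is unavailable.
None of the exceptions is available; § 76.8 applies in full.

Yes — Beatrix's repair shop must maintain a written harassment policy.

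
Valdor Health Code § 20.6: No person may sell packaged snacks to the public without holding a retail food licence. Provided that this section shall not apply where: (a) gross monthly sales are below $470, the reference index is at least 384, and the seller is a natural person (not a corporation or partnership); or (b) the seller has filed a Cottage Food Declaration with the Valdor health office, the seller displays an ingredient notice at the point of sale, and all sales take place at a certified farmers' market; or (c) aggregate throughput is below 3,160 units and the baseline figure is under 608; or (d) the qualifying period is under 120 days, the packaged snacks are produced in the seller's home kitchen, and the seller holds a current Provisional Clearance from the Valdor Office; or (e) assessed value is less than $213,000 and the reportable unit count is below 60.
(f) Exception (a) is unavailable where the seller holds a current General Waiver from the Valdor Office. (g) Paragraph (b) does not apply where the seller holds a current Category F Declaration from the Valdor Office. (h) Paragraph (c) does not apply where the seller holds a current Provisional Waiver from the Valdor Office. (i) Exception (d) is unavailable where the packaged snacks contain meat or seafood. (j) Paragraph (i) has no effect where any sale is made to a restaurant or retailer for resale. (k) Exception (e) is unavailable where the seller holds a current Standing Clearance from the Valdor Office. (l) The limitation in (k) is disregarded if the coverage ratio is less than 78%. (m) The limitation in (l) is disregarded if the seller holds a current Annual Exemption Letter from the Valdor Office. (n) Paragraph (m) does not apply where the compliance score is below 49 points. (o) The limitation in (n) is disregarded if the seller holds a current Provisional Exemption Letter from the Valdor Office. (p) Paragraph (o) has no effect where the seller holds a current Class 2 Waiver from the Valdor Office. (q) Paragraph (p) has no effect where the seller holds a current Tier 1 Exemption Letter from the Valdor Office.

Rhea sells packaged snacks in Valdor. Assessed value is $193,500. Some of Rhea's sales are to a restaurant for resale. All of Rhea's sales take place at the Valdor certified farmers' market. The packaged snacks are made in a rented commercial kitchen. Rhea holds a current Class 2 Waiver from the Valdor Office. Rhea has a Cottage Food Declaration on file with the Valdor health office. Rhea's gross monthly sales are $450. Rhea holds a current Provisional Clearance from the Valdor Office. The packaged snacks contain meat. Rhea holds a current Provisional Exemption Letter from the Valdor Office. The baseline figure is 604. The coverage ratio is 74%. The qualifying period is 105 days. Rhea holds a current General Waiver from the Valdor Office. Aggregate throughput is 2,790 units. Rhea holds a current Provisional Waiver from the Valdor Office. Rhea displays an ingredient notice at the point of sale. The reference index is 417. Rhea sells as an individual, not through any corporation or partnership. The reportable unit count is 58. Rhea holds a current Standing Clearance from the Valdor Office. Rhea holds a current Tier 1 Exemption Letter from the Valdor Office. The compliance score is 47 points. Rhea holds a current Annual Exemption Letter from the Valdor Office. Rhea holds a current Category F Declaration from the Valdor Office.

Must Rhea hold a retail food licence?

Yes — Rhea must hold a retail food licence.

Exception (a)'s conditions are all satisfied: gross monthly sales are $450, below the $470 limit; the reference index is 417, meeting the 384 threshold; the seller is a natural person. But: (f) is engaged — a current General Waiver is held. Exception (a) does not apply.
Exception (b)'s conditions are all satisfied: a Cottage Food Declaration is on file; an ingredient notice is displayed; all sales are at a certified farmers' market. But: (g) operates — a current Category F Declaration is held. Exception (b) does not apply.
Exception (c): aggregate throughput is 2,790 units, below the 3,160 units limit; the baseline figure is 604, under the 608 limit — every condition holds. However, paragraph (h) must be considered: (h) operates against (c): a current Provisional Waiver is held. (c) is therefore removed.
Exception (d) fails — the packaged snacks are made in a commercial kitchen, not a home kitchen.
Exception (e): assessed value is $193,500, less than the $213,000 limit; the reportable unit count is 58, below the 60 limit — every condition holds. However, paragraphs (k)–(q) must be considered: (k) operates against (e): a current Standing Clearance is held. (l) would limit (k) — the coverage ratio is 74%, less than the 78% limit — but (m) sets (l) aside: (m) applies — a current Annual Exemption Letter is held. (n) is engaged (the compliance score is 47 points, below the 49 points limit), but yields to (o): (o) operates against (n): a current Provisional Exemption Letter is held. (p) would limit (o) — a current Class 2 Waiver is held — but (q) sets (p) aside: (q) applies — a current Tier 1 Exemption Letter is held. Exception (e) does not apply.
No exception is made out. Rhea falls within the general rule.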